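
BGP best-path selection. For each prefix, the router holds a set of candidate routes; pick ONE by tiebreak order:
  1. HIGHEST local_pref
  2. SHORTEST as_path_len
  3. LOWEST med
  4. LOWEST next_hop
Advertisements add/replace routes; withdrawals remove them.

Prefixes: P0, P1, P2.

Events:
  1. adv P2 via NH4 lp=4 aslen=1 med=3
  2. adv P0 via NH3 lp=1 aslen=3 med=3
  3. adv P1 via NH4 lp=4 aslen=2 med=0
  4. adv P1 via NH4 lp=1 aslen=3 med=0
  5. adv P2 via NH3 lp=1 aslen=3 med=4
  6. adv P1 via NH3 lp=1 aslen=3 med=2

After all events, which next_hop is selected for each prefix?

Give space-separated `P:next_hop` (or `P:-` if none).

Op 1: best P0=- P1=- P2=NH4
Op 2: best P0=NH3 P1=- P2=NH4
Op 3: best P0=NH3 P1=NH4 P2=NH4
Op 4: best P0=NH3 P1=NH4 P2=NH4
Op 5: best P0=NH3 P1=NH4 P2=NH4
Op 6: best P0=NH3 P1=NH4 P2=NH4

Answer: P0:NH3 P1:NH4 P2:NH4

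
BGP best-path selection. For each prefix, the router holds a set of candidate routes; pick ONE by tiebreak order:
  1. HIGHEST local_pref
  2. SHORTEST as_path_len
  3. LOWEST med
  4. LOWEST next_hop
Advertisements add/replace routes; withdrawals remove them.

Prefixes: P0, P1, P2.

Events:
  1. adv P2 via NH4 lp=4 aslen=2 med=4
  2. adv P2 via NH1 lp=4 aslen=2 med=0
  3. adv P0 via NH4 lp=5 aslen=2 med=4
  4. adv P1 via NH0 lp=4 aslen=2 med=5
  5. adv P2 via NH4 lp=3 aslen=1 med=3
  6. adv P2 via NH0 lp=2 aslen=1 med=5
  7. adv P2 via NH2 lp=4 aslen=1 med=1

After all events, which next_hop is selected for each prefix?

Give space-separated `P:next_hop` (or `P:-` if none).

Op 1: best P0=- P1=- P2=NH4
Op 2: best P0=- P1=- P2=NH1
Op 3: best P0=NH4 P1=- P2=NH1
Op 4: best P0=NH4 P1=NH0 P2=NH1
Op 5: best P0=NH4 P1=NH0 P2=NH1
Op 6: best P0=NH4 P1=NH0 P2=NH1
Op 7: best P0=NH4 P1=NH0 P2=NH2

Answer: P0:NH4 P1:NH0 P2:NH2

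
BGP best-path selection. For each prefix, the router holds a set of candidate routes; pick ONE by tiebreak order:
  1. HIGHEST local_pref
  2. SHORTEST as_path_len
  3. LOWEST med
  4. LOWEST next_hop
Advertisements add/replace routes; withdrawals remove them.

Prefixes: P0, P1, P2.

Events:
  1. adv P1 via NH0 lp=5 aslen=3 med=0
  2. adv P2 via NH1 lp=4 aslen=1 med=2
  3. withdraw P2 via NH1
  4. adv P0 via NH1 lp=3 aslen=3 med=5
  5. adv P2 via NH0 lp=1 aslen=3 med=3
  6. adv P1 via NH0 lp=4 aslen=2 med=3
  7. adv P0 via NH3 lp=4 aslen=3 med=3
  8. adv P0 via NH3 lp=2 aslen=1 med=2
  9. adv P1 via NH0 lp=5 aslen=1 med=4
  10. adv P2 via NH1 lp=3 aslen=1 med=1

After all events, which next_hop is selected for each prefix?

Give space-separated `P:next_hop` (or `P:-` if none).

Answer: P0:NH1 P1:NH0 P2:NH1

Derivation:
Op 1: best P0=- P1=NH0 P2=-
Op 2: best P0=- P1=NH0 P2=NH1
Op 3: best P0=- P1=NH0 P2=-
Op 4: best P0=NH1 P1=NH0 P2=-
Op 5: best P0=NH1 P1=NH0 P2=NH0
Op 6: best P0=NH1 P1=NH0 P2=NH0
Op 7: best P0=NH3 P1=NH0 P2=NH0
Op 8: best P0=NH1 P1=NH0 P2=NH0
Op 9: best P0=NH1 P1=NH0 P2=NH0
Op 10: best P0=NH1 P1=NH0 P2=NH1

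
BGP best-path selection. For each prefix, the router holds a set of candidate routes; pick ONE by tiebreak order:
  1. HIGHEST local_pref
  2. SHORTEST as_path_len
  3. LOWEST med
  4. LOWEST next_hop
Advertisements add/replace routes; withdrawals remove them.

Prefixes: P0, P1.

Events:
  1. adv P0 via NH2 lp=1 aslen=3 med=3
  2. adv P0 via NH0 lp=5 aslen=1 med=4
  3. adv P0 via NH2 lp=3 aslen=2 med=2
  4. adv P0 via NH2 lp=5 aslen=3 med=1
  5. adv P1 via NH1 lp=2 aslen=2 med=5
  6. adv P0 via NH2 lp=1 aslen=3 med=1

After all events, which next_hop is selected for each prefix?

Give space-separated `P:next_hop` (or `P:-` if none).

Op 1: best P0=NH2 P1=-
Op 2: best P0=NH0 P1=-
Op 3: best P0=NH0 P1=-
Op 4: best P0=NH0 P1=-
Op 5: best P0=NH0 P1=NH1
Op 6: best P0=NH0 P1=NH1

Answer: P0:NH0 P1:NH1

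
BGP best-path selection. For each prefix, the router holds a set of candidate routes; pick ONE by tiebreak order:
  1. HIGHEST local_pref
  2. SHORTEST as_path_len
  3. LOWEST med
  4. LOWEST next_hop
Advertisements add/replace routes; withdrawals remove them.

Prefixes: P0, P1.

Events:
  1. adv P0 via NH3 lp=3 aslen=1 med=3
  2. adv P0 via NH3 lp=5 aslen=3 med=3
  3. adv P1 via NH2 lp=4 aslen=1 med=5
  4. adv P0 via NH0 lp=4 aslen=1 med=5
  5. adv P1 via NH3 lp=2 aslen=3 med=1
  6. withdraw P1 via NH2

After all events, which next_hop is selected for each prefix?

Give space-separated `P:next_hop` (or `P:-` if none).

Op 1: best P0=NH3 P1=-
Op 2: best P0=NH3 P1=-
Op 3: best P0=NH3 P1=NH2
Op 4: best P0=NH3 P1=NH2
Op 5: best P0=NH3 P1=NH2
Op 6: best P0=NH3 P1=NH3

Answer: P0:NH3 P1:NH3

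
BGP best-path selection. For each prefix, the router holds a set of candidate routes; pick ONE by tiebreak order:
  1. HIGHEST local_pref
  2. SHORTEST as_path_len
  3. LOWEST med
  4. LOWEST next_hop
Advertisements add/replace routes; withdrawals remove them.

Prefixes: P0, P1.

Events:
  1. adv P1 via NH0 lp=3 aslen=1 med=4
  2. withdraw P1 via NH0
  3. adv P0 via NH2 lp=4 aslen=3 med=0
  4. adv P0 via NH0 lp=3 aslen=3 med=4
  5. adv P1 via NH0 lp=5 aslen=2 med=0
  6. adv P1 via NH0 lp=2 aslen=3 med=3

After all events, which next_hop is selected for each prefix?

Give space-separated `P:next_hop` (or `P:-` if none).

Op 1: best P0=- P1=NH0
Op 2: best P0=- P1=-
Op 3: best P0=NH2 P1=-
Op 4: best P0=NH2 P1=-
Op 5: best P0=NH2 P1=NH0
Op 6: best P0=NH2 P1=NH0

Answer: P0:NH2 P1:NH0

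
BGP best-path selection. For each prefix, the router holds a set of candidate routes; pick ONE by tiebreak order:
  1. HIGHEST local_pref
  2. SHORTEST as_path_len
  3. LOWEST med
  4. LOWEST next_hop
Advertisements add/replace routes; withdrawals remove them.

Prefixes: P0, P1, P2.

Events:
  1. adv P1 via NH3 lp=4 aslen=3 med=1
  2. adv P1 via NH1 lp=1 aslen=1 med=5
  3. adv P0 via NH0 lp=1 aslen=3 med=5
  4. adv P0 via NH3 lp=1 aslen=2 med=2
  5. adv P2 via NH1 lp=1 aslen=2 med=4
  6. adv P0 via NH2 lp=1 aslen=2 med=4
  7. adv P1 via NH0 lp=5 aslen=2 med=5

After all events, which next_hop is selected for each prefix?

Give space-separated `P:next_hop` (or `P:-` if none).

Answer: P0:NH3 P1:NH0 P2:NH1

Derivation:
Op 1: best P0=- P1=NH3 P2=-
Op 2: best P0=- P1=NH3 P2=-
Op 3: best P0=NH0 P1=NH3 P2=-
Op 4: best P0=NH3 P1=NH3 P2=-
Op 5: best P0=NH3 P1=NH3 P2=NH1
Op 6: best P0=NH3 P1=NH3 P2=NH1
Op 7: best P0=NH3 P1=NH0 P2=NH1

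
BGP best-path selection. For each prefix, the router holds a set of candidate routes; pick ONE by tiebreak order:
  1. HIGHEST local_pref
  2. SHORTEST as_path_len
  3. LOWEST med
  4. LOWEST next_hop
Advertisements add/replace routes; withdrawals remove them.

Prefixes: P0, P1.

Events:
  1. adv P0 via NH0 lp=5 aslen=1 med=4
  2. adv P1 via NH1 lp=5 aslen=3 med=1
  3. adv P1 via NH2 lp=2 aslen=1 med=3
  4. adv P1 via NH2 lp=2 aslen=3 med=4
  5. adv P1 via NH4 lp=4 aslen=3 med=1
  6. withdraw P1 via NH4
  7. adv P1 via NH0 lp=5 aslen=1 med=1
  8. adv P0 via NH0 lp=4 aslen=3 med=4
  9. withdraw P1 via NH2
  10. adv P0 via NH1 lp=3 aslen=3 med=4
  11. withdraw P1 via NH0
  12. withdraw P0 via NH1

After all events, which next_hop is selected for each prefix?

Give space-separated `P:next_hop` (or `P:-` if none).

Answer: P0:NH0 P1:NH1

Derivation:
Op 1: best P0=NH0 P1=-
Op 2: best P0=NH0 P1=NH1
Op 3: best P0=NH0 P1=NH1
Op 4: best P0=NH0 P1=NH1
Op 5: best P0=NH0 P1=NH1
Op 6: best P0=NH0 P1=NH1
Op 7: best P0=NH0 P1=NH0
Op 8: best P0=NH0 P1=NH0
Op 9: best P0=NH0 P1=NH0
Op 10: best P0=NH0 P1=NH0
Op 11: best P0=NH0 P1=NH1
Op 12: best P0=NH0 P1=NH1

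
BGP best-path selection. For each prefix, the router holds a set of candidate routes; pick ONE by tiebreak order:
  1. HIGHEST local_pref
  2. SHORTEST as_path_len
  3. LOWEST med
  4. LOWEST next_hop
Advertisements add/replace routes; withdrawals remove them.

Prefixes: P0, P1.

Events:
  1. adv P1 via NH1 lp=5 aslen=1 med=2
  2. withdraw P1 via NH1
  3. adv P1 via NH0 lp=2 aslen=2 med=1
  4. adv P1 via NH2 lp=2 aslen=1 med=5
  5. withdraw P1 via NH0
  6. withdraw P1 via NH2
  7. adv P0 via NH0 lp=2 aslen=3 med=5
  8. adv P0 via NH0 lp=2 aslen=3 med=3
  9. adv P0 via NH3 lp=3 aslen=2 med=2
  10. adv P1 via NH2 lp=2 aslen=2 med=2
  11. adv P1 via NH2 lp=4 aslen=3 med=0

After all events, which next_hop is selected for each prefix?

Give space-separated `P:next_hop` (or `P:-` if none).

Answer: P0:NH3 P1:NH2

Derivation:
Op 1: best P0=- P1=NH1
Op 2: best P0=- P1=-
Op 3: best P0=- P1=NH0
Op 4: best P0=- P1=NH2
Op 5: best P0=- P1=NH2
Op 6: best P0=- P1=-
Op 7: best P0=NH0 P1=-
Op 8: best P0=NH0 P1=-
Op 9: best P0=NH3 P1=-
Op 10: best P0=NH3 P1=NH2
Op 11: best P0=NH3 P1=NH2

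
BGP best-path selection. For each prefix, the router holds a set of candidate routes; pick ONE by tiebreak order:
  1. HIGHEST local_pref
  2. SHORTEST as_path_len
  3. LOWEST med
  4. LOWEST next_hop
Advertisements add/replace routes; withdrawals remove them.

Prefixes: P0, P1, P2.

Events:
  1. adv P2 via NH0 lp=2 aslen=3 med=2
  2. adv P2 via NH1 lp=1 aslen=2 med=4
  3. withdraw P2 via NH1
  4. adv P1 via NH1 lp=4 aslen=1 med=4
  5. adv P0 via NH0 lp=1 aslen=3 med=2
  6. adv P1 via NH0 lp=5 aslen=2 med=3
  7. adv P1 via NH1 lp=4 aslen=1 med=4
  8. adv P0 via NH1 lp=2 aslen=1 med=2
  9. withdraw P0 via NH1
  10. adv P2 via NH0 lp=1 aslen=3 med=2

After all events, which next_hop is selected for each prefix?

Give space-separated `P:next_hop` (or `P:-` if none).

Answer: P0:NH0 P1:NH0 P2:NH0

Derivation:
Op 1: best P0=- P1=- P2=NH0
Op 2: best P0=- P1=- P2=NH0
Op 3: best P0=- P1=- P2=NH0
Op 4: best P0=- P1=NH1 P2=NH0
Op 5: best P0=NH0 P1=NH1 P2=NH0
Op 6: best P0=NH0 P1=NH0 P2=NH0
Op 7: best P0=NH0 P1=NH0 P2=NH0
Op 8: best P0=NH1 P1=NH0 P2=NH0
Op 9: best P0=NH0 P1=NH0 P2=NH0
Op 10: best P0=NH0 P1=NH0 P2=NH0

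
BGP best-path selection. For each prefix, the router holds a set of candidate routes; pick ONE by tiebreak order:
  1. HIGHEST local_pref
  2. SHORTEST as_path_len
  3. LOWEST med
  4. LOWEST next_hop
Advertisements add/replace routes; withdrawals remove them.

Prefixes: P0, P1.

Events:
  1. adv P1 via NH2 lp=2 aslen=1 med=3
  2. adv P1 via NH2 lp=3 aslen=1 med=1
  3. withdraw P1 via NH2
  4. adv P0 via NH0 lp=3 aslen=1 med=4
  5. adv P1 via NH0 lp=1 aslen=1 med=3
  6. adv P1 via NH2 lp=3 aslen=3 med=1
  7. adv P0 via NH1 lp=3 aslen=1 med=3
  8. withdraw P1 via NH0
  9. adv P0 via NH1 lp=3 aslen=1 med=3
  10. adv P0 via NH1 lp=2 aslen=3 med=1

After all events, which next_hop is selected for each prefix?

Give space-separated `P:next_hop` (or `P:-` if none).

Op 1: best P0=- P1=NH2
Op 2: best P0=- P1=NH2
Op 3: best P0=- P1=-
Op 4: best P0=NH0 P1=-
Op 5: best P0=NH0 P1=NH0
Op 6: best P0=NH0 P1=NH2
Op 7: best P0=NH1 P1=NH2
Op 8: best P0=NH1 P1=NH2
Op 9: best P0=NH1 P1=NH2
Op 10: best P0=NH0 P1=NH2

Answer: P0:NH0 P1:NH2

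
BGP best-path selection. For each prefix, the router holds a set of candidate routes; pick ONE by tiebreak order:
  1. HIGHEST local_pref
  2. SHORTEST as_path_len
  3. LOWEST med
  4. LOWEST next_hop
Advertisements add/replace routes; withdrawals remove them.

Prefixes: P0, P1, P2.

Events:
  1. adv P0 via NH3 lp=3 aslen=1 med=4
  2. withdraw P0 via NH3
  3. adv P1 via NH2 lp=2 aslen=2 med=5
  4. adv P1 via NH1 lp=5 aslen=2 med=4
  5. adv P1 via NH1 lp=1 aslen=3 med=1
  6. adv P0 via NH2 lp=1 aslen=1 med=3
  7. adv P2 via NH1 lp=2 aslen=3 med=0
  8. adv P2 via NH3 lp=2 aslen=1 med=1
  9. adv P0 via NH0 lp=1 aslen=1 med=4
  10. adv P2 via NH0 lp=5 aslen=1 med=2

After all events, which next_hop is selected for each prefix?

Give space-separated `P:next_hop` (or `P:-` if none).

Answer: P0:NH2 P1:NH2 P2:NH0

Derivation:
Op 1: best P0=NH3 P1=- P2=-
Op 2: best P0=- P1=- P2=-
Op 3: best P0=- P1=NH2 P2=-
Op 4: best P0=- P1=NH1 P2=-
Op 5: best P0=- P1=NH2 P2=-
Op 6: best P0=NH2 P1=NH2 P2=-
Op 7: best P0=NH2 P1=NH2 P2=NH1
Op 8: best P0=NH2 P1=NH2 P2=NH3
Op 9: best P0=NH2 P1=NH2 P2=NH3
Op 10: best P0=NH2 P1=NH2 P2=NH0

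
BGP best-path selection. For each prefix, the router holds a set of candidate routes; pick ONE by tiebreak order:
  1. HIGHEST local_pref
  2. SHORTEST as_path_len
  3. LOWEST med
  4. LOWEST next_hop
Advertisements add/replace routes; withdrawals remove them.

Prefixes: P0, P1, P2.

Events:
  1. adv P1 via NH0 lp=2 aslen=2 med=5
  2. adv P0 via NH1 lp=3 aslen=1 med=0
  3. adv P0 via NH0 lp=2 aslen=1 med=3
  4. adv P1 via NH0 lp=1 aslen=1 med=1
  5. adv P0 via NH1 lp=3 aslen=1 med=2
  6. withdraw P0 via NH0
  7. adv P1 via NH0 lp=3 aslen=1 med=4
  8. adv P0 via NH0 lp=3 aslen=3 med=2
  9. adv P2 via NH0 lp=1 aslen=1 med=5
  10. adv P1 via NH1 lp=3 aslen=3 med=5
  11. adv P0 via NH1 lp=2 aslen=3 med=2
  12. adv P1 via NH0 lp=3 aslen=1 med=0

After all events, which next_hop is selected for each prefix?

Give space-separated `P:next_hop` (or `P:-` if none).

Answer: P0:NH0 P1:NH0 P2:NH0

Derivation:
Op 1: best P0=- P1=NH0 P2=-
Op 2: best P0=NH1 P1=NH0 P2=-
Op 3: best P0=NH1 P1=NH0 P2=-
Op 4: best P0=NH1 P1=NH0 P2=-
Op 5: best P0=NH1 P1=NH0 P2=-
Op 6: best P0=NH1 P1=NH0 P2=-
Op 7: best P0=NH1 P1=NH0 P2=-
Op 8: best P0=NH1 P1=NH0 P2=-
Op 9: best P0=NH1 P1=NH0 P2=NH0
Op 10: best P0=NH1 P1=NH0 P2=NH0
Op 11: best P0=NH0 P1=NH0 P2=NH0
Op 12: best P0=NH0 P1=NH0 P2=NH0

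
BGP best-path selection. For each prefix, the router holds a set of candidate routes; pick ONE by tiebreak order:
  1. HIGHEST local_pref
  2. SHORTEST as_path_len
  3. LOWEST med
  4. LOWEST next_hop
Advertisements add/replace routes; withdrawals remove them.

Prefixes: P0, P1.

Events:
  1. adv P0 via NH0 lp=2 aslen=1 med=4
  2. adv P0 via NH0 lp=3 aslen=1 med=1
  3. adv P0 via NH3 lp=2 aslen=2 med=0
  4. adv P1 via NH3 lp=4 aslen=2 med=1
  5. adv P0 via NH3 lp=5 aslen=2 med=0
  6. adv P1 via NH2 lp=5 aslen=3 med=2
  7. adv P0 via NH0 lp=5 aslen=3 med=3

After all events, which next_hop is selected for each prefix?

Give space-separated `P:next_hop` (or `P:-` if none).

Answer: P0:NH3 P1:NH2

Derivation:
Op 1: best P0=NH0 P1=-
Op 2: best P0=NH0 P1=-
Op 3: best P0=NH0 P1=-
Op 4: best P0=NH0 P1=NH3
Op 5: best P0=NH3 P1=NH3
Op 6: best P0=NH3 P1=NH2
Op 7: best P0=NH3 P1=NH2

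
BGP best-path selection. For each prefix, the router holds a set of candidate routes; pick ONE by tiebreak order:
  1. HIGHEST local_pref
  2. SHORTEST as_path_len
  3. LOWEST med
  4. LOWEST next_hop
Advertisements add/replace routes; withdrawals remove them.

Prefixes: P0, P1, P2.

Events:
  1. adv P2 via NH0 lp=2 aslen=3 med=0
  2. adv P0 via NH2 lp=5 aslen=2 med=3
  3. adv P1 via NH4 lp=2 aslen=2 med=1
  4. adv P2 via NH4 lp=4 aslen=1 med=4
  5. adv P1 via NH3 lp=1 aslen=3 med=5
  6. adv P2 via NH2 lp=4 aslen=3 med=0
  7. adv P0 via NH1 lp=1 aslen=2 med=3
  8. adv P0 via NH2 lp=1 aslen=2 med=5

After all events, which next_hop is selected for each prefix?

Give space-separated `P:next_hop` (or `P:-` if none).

Answer: P0:NH1 P1:NH4 P2:NH4

Derivation:
Op 1: best P0=- P1=- P2=NH0
Op 2: best P0=NH2 P1=- P2=NH0
Op 3: best P0=NH2 P1=NH4 P2=NH0
Op 4: best P0=NH2 P1=NH4 P2=NH4
Op 5: best P0=NH2 P1=NH4 P2=NH4
Op 6: best P0=NH2 P1=NH4 P2=NH4
Op 7: best P0=NH2 P1=NH4 P2=NH4
Op 8: best P0=NH1 P1=NH4 P2=NH4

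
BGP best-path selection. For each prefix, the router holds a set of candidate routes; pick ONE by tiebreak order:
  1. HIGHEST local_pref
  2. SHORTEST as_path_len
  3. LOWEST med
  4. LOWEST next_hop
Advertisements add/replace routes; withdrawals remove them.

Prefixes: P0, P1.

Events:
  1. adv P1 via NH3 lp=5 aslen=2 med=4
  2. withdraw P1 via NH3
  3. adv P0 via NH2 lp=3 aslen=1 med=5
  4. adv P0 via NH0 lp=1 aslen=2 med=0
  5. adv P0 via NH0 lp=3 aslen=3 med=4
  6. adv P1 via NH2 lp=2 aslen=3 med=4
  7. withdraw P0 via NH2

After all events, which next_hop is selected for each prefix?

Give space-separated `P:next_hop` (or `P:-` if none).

Answer: P0:NH0 P1:NH2

Derivation:
Op 1: best P0=- P1=NH3
Op 2: best P0=- P1=-
Op 3: best P0=NH2 P1=-
Op 4: best P0=NH2 P1=-
Op 5: best P0=NH2 P1=-
Op 6: best P0=NH2 P1=NH2
Op 7: best P0=NH0 P1=NH2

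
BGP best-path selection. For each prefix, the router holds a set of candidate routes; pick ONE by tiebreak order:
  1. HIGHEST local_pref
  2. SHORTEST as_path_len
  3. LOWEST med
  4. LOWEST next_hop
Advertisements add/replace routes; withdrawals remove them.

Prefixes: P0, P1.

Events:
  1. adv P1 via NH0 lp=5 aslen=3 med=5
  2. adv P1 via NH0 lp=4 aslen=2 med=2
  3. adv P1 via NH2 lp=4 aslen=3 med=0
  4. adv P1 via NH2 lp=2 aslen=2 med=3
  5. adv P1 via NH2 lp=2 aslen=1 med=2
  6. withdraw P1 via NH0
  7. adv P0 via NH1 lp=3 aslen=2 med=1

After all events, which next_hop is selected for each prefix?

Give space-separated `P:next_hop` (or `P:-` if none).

Op 1: best P0=- P1=NH0
Op 2: best P0=- P1=NH0
Op 3: best P0=- P1=NH0
Op 4: best P0=- P1=NH0
Op 5: best P0=- P1=NH0
Op 6: best P0=- P1=NH2
Op 7: best P0=NH1 P1=NH2

Answer: P0:NH1 P1:NH2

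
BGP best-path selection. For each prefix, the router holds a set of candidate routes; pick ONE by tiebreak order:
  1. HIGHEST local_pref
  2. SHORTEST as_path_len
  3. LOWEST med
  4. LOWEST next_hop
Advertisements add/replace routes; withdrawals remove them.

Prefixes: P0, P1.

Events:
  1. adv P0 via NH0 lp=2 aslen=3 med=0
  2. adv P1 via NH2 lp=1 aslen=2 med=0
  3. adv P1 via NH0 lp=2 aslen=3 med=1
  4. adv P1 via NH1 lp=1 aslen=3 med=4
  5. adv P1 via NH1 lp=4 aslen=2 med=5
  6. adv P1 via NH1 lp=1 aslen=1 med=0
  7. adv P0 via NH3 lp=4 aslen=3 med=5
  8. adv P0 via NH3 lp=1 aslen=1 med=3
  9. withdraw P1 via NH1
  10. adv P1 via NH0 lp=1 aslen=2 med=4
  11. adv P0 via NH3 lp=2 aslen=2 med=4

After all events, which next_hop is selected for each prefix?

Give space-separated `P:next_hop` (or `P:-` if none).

Answer: P0:NH3 P1:NH2

Derivation:
Op 1: best P0=NH0 P1=-
Op 2: best P0=NH0 P1=NH2
Op 3: best P0=NH0 P1=NH0
Op 4: best P0=NH0 P1=NH0
Op 5: best P0=NH0 P1=NH1
Op 6: best P0=NH0 P1=NH0
Op 7: best P0=NH3 P1=NH0
Op 8: best P0=NH0 P1=NH0
Op 9: best P0=NH0 P1=NH0
Op 10: best P0=NH0 P1=NH2
Op 11: best P0=NH3 P1=NH2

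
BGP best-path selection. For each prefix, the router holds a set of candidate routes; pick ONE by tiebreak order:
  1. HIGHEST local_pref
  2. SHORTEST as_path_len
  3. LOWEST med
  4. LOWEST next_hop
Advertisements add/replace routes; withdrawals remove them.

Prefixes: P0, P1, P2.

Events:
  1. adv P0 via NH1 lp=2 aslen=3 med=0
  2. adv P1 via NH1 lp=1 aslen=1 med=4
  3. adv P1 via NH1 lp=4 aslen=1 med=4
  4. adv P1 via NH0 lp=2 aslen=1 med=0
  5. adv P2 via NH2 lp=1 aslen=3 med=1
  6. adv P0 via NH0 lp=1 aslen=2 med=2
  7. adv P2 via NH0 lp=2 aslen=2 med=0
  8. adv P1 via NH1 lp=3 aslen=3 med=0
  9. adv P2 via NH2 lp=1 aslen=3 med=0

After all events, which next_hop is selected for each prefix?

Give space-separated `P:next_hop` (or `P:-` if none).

Answer: P0:NH1 P1:NH1 P2:NH0

Derivation:
Op 1: best P0=NH1 P1=- P2=-
Op 2: best P0=NH1 P1=NH1 P2=-
Op 3: best P0=NH1 P1=NH1 P2=-
Op 4: best P0=NH1 P1=NH1 P2=-
Op 5: best P0=NH1 P1=NH1 P2=NH2
Op 6: best P0=NH1 P1=NH1 P2=NH2
Op 7: best P0=NH1 P1=NH1 P2=NH0
Op 8: best P0=NH1 P1=NH1 P2=NH0
Op 9: best P0=NH1 P1=NH1 P2=NH0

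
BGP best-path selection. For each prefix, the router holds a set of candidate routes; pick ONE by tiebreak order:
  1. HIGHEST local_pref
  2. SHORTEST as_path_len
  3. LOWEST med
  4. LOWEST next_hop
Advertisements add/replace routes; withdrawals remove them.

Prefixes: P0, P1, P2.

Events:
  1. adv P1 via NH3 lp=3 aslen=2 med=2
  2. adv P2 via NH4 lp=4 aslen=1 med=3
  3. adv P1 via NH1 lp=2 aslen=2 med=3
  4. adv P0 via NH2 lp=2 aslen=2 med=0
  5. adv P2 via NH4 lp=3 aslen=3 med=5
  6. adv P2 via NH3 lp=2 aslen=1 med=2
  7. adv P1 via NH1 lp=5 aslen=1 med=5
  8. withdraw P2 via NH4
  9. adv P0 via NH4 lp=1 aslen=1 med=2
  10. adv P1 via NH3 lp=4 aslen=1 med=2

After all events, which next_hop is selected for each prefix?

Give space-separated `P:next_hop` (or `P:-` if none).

Answer: P0:NH2 P1:NH1 P2:NH3

Derivation:
Op 1: best P0=- P1=NH3 P2=-
Op 2: best P0=- P1=NH3 P2=NH4
Op 3: best P0=- P1=NH3 P2=NH4
Op 4: best P0=NH2 P1=NH3 P2=NH4
Op 5: best P0=NH2 P1=NH3 P2=NH4
Op 6: best P0=NH2 P1=NH3 P2=NH4
Op 7: best P0=NH2 P1=NH1 P2=NH4
Op 8: best P0=NH2 P1=NH1 P2=NH3
Op 9: best P0=NH2 P1=NH1 P2=NH3
Op 10: best P0=NH2 P1=NH1 P2=NH3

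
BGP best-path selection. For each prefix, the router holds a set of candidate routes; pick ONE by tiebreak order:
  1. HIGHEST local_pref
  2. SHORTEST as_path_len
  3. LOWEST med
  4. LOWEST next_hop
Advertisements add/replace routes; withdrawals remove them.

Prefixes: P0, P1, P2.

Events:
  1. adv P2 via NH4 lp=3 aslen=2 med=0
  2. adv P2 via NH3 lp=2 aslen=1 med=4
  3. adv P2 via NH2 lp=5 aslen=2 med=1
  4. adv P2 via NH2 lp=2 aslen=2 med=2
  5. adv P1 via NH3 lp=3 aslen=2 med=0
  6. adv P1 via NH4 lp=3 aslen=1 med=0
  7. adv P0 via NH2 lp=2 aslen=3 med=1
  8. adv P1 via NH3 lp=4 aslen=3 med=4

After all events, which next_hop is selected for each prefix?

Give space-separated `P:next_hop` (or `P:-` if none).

Answer: P0:NH2 P1:NH3 P2:NH4

Derivation:
Op 1: best P0=- P1=- P2=NH4
Op 2: best P0=- P1=- P2=NH4
Op 3: best P0=- P1=- P2=NH2
Op 4: best P0=- P1=- P2=NH4
Op 5: best P0=- P1=NH3 P2=NH4
Op 6: best P0=- P1=NH4 P2=NH4
Op 7: best P0=NH2 P1=NH4 P2=NH4
Op 8: best P0=NH2 P1=NH3 P2=NH4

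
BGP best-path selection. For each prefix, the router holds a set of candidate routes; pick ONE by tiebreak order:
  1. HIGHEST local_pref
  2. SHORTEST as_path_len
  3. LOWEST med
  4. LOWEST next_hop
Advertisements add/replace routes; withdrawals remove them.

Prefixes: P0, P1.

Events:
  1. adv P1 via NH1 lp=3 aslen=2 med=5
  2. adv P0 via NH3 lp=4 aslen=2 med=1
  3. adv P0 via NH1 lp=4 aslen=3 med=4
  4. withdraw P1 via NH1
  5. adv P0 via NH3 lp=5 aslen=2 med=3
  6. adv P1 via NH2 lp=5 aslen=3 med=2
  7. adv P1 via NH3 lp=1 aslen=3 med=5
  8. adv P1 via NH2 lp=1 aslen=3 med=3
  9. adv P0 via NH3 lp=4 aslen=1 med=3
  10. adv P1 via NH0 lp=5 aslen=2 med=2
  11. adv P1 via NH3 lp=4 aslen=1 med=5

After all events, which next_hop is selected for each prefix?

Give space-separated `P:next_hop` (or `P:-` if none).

Answer: P0:NH3 P1:NH0

Derivation:
Op 1: best P0=- P1=NH1
Op 2: best P0=NH3 P1=NH1
Op 3: best P0=NH3 P1=NH1
Op 4: best P0=NH3 P1=-
Op 5: best P0=NH3 P1=-
Op 6: best P0=NH3 P1=NH2
Op 7: best P0=NH3 P1=NH2
Op 8: best P0=NH3 P1=NH2
Op 9: best P0=NH3 P1=NH2
Op 10: best P0=NH3 P1=NH0
Op 11: best P0=NH3 P1=NH0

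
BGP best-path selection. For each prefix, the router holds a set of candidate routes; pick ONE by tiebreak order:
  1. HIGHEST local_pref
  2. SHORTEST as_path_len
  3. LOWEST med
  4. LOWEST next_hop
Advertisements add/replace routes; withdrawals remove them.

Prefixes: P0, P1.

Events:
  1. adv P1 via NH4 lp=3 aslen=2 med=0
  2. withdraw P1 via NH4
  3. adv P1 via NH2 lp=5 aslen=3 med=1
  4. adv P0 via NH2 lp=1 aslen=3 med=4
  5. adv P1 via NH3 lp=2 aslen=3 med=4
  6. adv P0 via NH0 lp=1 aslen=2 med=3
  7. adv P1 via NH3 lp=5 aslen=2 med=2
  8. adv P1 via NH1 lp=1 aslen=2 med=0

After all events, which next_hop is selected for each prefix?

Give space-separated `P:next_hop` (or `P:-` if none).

Op 1: best P0=- P1=NH4
Op 2: best P0=- P1=-
Op 3: best P0=- P1=NH2
Op 4: best P0=NH2 P1=NH2
Op 5: best P0=NH2 P1=NH2
Op 6: best P0=NH0 P1=NH2
Op 7: best P0=NH0 P1=NH3
Op 8: best P0=NH0 P1=NH3

Answer: P0:NH0 P1:NH3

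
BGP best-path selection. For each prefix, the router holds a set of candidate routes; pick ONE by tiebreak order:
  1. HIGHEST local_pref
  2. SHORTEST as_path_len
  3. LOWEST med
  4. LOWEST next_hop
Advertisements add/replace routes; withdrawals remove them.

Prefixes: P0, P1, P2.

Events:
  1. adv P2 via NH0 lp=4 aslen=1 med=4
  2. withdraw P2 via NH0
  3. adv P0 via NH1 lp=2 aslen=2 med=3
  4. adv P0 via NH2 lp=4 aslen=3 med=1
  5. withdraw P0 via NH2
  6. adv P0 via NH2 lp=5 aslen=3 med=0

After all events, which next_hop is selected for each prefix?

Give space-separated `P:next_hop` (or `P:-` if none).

Op 1: best P0=- P1=- P2=NH0
Op 2: best P0=- P1=- P2=-
Op 3: best P0=NH1 P1=- P2=-
Op 4: best P0=NH2 P1=- P2=-
Op 5: best P0=NH1 P1=- P2=-
Op 6: best P0=NH2 P1=- P2=-

Answer: P0:NH2 P1:- P2:-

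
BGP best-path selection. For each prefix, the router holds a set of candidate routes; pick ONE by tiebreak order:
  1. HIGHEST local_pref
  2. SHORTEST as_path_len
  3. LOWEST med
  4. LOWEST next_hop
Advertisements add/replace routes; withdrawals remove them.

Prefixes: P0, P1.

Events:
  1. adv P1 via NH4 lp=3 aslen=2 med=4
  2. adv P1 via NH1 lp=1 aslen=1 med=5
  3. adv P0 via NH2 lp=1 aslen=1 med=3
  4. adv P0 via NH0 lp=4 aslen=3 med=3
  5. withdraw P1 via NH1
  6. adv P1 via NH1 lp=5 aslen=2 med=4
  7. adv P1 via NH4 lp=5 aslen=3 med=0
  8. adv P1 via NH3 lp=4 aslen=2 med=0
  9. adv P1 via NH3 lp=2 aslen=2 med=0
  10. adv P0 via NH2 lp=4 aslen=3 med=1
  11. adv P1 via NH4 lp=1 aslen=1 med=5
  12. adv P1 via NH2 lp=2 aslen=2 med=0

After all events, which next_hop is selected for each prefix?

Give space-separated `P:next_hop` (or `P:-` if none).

Op 1: best P0=- P1=NH4
Op 2: best P0=- P1=NH4
Op 3: best P0=NH2 P1=NH4
Op 4: best P0=NH0 P1=NH4
Op 5: best P0=NH0 P1=NH4
Op 6: best P0=NH0 P1=NH1
Op 7: best P0=NH0 P1=NH1
Op 8: best P0=NH0 P1=NH1
Op 9: best P0=NH0 P1=NH1
Op 10: best P0=NH2 P1=NH1
Op 11: best P0=NH2 P1=NH1
Op 12: best P0=NH2 P1=NH1

Answer: P0:NH2 P1:NH1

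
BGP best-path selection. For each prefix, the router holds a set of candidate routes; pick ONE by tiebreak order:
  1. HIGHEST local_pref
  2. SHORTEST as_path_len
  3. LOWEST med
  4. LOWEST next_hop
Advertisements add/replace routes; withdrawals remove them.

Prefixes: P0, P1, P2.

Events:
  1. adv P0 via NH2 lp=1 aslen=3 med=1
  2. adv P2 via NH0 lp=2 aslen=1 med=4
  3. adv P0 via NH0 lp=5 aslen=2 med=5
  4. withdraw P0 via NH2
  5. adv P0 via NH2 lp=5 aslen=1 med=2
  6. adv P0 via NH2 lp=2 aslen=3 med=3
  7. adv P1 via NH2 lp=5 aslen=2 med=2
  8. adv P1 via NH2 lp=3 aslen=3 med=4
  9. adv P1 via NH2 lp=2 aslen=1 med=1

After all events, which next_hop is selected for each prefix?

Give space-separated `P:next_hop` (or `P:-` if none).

Op 1: best P0=NH2 P1=- P2=-
Op 2: best P0=NH2 P1=- P2=NH0
Op 3: best P0=NH0 P1=- P2=NH0
Op 4: best P0=NH0 P1=- P2=NH0
Op 5: best P0=NH2 P1=- P2=NH0
Op 6: best P0=NH0 P1=- P2=NH0
Op 7: best P0=NH0 P1=NH2 P2=NH0
Op 8: best P0=NH0 P1=NH2 P2=NH0
Op 9: best P0=NH0 P1=NH2 P2=NH0

Answer: P0:NH0 P1:NH2 P2:NH0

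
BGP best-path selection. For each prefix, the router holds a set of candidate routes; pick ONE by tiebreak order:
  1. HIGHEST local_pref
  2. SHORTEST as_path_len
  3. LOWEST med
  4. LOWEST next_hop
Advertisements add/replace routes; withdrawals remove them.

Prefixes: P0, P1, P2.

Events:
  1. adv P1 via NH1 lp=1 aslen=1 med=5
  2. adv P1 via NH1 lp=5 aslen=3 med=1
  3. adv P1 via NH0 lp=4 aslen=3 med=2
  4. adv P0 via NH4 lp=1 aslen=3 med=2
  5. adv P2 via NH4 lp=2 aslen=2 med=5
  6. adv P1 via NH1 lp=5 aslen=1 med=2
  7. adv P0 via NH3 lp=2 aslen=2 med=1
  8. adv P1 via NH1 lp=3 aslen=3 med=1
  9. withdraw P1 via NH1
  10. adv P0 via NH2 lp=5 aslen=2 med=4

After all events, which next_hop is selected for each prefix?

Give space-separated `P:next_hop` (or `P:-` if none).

Op 1: best P0=- P1=NH1 P2=-
Op 2: best P0=- P1=NH1 P2=-
Op 3: best P0=- P1=NH1 P2=-
Op 4: best P0=NH4 P1=NH1 P2=-
Op 5: best P0=NH4 P1=NH1 P2=NH4
Op 6: best P0=NH4 P1=NH1 P2=NH4
Op 7: best P0=NH3 P1=NH1 P2=NH4
Op 8: best P0=NH3 P1=NH0 P2=NH4
Op 9: best P0=NH3 P1=NH0 P2=NH4
Op 10: best P0=NH2 P1=NH0 P2=NH4

Answer: P0:NH2 P1:NH0 P2:NH4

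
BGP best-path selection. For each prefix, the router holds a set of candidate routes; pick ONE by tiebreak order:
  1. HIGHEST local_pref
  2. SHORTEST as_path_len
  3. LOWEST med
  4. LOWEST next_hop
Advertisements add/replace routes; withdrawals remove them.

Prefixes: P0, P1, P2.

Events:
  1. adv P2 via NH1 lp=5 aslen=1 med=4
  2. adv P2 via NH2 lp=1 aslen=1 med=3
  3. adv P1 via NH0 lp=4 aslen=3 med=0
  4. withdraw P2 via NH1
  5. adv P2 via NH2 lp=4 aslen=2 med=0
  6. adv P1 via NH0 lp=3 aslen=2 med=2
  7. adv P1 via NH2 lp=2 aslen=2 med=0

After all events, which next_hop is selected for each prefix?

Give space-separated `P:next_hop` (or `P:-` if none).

Answer: P0:- P1:NH0 P2:NH2

Derivation:
Op 1: best P0=- P1=- P2=NH1
Op 2: best P0=- P1=- P2=NH1
Op 3: best P0=- P1=NH0 P2=NH1
Op 4: best P0=- P1=NH0 P2=NH2
Op 5: best P0=- P1=NH0 P2=NH2
Op 6: best P0=- P1=NH0 P2=NH2
Op 7: best P0=- P1=NH0 P2=NH2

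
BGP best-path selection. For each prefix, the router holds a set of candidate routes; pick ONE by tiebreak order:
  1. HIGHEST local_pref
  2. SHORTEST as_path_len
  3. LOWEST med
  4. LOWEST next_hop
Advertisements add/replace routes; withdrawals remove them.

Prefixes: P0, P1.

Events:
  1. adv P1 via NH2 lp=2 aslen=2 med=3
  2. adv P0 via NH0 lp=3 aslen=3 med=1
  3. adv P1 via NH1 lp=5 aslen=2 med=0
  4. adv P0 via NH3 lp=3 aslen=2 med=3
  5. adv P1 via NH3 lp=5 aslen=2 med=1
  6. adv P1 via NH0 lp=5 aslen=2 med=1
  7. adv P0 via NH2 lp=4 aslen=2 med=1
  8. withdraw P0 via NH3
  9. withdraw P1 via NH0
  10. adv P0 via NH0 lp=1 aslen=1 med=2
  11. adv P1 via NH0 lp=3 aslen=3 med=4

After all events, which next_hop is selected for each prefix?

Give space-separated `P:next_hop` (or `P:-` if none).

Answer: P0:NH2 P1:NH1

Derivation:
Op 1: best P0=- P1=NH2
Op 2: best P0=NH0 P1=NH2
Op 3: best P0=NH0 P1=NH1
Op 4: best P0=NH3 P1=NH1
Op 5: best P0=NH3 P1=NH1
Op 6: best P0=NH3 P1=NH1
Op 7: best P0=NH2 P1=NH1
Op 8: best P0=NH2 P1=NH1
Op 9: best P0=NH2 P1=NH1
Op 10: best P0=NH2 P1=NH1
Op 11: best P0=NH2 P1=NH1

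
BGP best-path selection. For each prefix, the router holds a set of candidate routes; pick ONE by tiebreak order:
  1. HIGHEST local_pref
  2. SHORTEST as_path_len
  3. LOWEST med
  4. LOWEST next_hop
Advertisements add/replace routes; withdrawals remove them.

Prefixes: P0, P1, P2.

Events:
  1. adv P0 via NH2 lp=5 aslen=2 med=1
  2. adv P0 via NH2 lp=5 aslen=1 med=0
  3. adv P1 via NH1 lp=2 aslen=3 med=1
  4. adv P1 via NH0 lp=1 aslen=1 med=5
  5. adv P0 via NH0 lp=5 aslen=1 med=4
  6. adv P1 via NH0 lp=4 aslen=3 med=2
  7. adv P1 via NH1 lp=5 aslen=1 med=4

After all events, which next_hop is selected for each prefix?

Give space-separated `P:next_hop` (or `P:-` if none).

Answer: P0:NH2 P1:NH1 P2:-

Derivation:
Op 1: best P0=NH2 P1=- P2=-
Op 2: best P0=NH2 P1=- P2=-
Op 3: best P0=NH2 P1=NH1 P2=-
Op 4: best P0=NH2 P1=NH1 P2=-
Op 5: best P0=NH2 P1=NH1 P2=-
Op 6: best P0=NH2 P1=NH0 P2=-
Op 7: best P0=NH2 P1=NH1 P2=-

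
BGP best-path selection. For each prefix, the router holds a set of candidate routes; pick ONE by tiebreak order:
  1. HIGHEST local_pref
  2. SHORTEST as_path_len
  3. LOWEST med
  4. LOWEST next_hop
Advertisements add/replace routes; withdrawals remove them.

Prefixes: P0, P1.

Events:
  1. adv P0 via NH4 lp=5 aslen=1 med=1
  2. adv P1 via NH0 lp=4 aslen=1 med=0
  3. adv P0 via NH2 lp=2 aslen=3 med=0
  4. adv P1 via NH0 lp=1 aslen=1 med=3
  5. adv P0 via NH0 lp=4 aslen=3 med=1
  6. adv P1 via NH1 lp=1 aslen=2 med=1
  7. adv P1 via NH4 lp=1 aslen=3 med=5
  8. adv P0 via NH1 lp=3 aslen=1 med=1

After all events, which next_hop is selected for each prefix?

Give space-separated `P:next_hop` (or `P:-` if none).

Answer: P0:NH4 P1:NH0

Derivation:
Op 1: best P0=NH4 P1=-
Op 2: best P0=NH4 P1=NH0
Op 3: best P0=NH4 P1=NH0
Op 4: best P0=NH4 P1=NH0
Op 5: best P0=NH4 P1=NH0
Op 6: best P0=NH4 P1=NH0
Op 7: best P0=NH4 P1=NH0
Op 8: best P0=NH4 P1=NH0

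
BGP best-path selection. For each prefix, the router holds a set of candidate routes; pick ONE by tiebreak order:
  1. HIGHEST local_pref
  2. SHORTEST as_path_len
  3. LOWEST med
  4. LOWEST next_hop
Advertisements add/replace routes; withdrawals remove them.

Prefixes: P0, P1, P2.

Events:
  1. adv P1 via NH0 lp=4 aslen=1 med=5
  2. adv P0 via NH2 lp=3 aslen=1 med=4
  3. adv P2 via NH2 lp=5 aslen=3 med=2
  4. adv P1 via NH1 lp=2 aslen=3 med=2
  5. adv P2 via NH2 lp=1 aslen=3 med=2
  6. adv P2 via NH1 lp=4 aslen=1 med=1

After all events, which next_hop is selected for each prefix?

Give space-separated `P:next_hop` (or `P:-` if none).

Op 1: best P0=- P1=NH0 P2=-
Op 2: best P0=NH2 P1=NH0 P2=-
Op 3: best P0=NH2 P1=NH0 P2=NH2
Op 4: best P0=NH2 P1=NH0 P2=NH2
Op 5: best P0=NH2 P1=NH0 P2=NH2
Op 6: best P0=NH2 P1=NH0 P2=NH1

Answer: P0:NH2 P1:NH0 P2:NH1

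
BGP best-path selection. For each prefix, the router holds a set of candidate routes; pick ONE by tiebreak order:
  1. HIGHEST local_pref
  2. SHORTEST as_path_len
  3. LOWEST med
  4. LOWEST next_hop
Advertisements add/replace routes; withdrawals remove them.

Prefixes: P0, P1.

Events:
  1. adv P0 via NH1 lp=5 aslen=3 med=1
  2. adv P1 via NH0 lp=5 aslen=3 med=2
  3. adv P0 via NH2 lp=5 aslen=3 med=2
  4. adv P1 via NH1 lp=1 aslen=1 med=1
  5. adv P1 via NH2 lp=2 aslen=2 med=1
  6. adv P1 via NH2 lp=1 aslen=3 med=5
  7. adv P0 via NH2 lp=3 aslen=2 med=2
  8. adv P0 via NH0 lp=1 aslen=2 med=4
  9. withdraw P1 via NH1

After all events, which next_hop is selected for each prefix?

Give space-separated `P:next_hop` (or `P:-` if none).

Answer: P0:NH1 P1:NH0

Derivation:
Op 1: best P0=NH1 P1=-
Op 2: best P0=NH1 P1=NH0
Op 3: best P0=NH1 P1=NH0
Op 4: best P0=NH1 P1=NH0
Op 5: best P0=NH1 P1=NH0
Op 6: best P0=NH1 P1=NH0
Op 7: best P0=NH1 P1=NH0
Op 8: best P0=NH1 P1=NH0
Op 9: best P0=NH1 P1=NH0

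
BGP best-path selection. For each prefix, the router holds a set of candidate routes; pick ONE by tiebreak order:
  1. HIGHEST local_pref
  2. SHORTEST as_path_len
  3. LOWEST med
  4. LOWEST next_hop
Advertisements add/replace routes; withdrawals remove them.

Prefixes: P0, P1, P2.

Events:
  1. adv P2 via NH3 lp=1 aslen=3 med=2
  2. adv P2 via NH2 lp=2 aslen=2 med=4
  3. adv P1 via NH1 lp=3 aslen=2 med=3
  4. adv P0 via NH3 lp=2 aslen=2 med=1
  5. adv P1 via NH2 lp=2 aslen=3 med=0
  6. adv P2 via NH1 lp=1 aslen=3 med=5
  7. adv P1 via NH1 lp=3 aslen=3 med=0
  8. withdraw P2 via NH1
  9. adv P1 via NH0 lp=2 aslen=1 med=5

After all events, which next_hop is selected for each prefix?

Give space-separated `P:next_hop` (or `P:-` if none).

Op 1: best P0=- P1=- P2=NH3
Op 2: best P0=- P1=- P2=NH2
Op 3: best P0=- P1=NH1 P2=NH2
Op 4: best P0=NH3 P1=NH1 P2=NH2
Op 5: best P0=NH3 P1=NH1 P2=NH2
Op 6: best P0=NH3 P1=NH1 P2=NH2
Op 7: best P0=NH3 P1=NH1 P2=NH2
Op 8: best P0=NH3 P1=NH1 P2=NH2
Op 9: best P0=NH3 P1=NH1 P2=NH2

Answer: P0:NH3 P1:NH1 P2:NH2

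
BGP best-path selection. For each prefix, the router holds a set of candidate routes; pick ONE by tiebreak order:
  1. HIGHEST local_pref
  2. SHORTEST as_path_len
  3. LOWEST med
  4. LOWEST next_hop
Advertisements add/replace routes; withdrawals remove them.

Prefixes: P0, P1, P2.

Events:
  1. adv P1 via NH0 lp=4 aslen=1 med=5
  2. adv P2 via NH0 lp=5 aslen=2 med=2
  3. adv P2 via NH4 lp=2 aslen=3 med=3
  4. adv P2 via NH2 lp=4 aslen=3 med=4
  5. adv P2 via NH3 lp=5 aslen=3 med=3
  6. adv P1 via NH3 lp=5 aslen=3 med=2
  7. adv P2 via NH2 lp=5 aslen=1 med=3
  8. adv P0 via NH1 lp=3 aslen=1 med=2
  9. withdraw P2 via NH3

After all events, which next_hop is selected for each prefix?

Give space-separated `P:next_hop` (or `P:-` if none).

Answer: P0:NH1 P1:NH3 P2:NH2

Derivation:
Op 1: best P0=- P1=NH0 P2=-
Op 2: best P0=- P1=NH0 P2=NH0
Op 3: best P0=- P1=NH0 P2=NH0
Op 4: best P0=- P1=NH0 P2=NH0
Op 5: best P0=- P1=NH0 P2=NH0
Op 6: best P0=- P1=NH3 P2=NH0
Op 7: best P0=- P1=NH3 P2=NH2
Op 8: best P0=NH1 P1=NH3 P2=NH2
Op 9: best P0=NH1 P1=NH3 P2=NH2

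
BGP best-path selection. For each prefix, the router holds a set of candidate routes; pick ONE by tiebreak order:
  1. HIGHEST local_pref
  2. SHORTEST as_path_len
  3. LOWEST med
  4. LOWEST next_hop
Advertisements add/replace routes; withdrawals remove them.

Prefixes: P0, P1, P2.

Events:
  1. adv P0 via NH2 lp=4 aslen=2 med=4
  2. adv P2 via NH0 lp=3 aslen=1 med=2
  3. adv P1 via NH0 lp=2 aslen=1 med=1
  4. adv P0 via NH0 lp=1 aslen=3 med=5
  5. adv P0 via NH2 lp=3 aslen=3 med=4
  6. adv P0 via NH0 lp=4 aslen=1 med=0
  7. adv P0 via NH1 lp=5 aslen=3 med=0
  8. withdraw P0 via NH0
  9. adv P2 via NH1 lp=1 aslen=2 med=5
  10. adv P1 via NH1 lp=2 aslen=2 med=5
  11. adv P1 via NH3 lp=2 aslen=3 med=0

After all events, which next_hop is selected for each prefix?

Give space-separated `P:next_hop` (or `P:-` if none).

Answer: P0:NH1 P1:NH0 P2:NH0

Derivation:
Op 1: best P0=NH2 P1=- P2=-
Op 2: best P0=NH2 P1=- P2=NH0
Op 3: best P0=NH2 P1=NH0 P2=NH0
Op 4: best P0=NH2 P1=NH0 P2=NH0
Op 5: best P0=NH2 P1=NH0 P2=NH0
Op 6: best P0=NH0 P1=NH0 P2=NH0
Op 7: best P0=NH1 P1=NH0 P2=NH0
Op 8: best P0=NH1 P1=NH0 P2=NH0
Op 9: best P0=NH1 P1=NH0 P2=NH0
Op 10: best P0=NH1 P1=NH0 P2=NH0
Op 11: best P0=NH1 P1=NH0 P2=NH0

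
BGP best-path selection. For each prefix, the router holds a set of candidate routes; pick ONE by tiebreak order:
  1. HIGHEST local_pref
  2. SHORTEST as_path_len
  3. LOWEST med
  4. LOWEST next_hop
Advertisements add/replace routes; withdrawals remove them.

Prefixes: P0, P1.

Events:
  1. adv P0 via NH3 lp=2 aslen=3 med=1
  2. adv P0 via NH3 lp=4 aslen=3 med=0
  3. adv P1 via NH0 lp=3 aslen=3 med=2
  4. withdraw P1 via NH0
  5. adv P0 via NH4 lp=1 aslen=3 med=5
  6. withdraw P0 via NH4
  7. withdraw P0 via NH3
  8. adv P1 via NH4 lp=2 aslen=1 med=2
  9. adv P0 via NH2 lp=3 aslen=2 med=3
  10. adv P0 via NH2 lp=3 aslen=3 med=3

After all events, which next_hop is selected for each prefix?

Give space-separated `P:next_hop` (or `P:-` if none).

Op 1: best P0=NH3 P1=-
Op 2: best P0=NH3 P1=-
Op 3: best P0=NH3 P1=NH0
Op 4: best P0=NH3 P1=-
Op 5: best P0=NH3 P1=-
Op 6: best P0=NH3 P1=-
Op 7: best P0=- P1=-
Op 8: best P0=- P1=NH4
Op 9: best P0=NH2 P1=NH4
Op 10: best P0=NH2 P1=NH4

Answer: P0:NH2 P1:NH4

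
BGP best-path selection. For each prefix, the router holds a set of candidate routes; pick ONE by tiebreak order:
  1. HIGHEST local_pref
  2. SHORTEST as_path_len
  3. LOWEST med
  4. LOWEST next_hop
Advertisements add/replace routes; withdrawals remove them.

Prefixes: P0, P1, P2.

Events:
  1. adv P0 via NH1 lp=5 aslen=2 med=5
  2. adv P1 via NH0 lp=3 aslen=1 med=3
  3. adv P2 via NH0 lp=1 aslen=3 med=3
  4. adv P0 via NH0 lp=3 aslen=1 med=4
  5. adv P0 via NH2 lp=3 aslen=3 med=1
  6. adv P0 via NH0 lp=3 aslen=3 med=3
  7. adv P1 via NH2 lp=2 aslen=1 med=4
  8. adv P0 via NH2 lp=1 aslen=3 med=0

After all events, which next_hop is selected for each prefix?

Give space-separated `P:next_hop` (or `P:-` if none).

Op 1: best P0=NH1 P1=- P2=-
Op 2: best P0=NH1 P1=NH0 P2=-
Op 3: best P0=NH1 P1=NH0 P2=NH0
Op 4: best P0=NH1 P1=NH0 P2=NH0
Op 5: best P0=NH1 P1=NH0 P2=NH0
Op 6: best P0=NH1 P1=NH0 P2=NH0
Op 7: best P0=NH1 P1=NH0 P2=NH0
Op 8: best P0=NH1 P1=NH0 P2=NH0

Answer: P0:NH1 P1:NH0 P2:NH0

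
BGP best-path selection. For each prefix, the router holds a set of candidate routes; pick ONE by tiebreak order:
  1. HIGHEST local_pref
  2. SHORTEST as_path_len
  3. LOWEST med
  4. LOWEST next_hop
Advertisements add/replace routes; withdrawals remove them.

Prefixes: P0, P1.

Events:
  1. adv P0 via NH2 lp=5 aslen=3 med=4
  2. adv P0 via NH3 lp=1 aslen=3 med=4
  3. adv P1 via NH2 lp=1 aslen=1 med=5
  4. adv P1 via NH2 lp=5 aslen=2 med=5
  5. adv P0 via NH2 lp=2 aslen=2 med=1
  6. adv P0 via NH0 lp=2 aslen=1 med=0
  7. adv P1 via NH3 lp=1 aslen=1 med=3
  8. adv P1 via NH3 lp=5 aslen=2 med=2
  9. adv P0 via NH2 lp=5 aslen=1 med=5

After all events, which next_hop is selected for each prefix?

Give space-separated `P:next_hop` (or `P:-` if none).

Answer: P0:NH2 P1:NH3

Derivation:
Op 1: best P0=NH2 P1=-
Op 2: best P0=NH2 P1=-
Op 3: best P0=NH2 P1=NH2
Op 4: best P0=NH2 P1=NH2
Op 5: best P0=NH2 P1=NH2
Op 6: best P0=NH0 P1=NH2
Op 7: best P0=NH0 P1=NH2
Op 8: best P0=NH0 P1=NH3
Op 9: best P0=NH2 P1=NH3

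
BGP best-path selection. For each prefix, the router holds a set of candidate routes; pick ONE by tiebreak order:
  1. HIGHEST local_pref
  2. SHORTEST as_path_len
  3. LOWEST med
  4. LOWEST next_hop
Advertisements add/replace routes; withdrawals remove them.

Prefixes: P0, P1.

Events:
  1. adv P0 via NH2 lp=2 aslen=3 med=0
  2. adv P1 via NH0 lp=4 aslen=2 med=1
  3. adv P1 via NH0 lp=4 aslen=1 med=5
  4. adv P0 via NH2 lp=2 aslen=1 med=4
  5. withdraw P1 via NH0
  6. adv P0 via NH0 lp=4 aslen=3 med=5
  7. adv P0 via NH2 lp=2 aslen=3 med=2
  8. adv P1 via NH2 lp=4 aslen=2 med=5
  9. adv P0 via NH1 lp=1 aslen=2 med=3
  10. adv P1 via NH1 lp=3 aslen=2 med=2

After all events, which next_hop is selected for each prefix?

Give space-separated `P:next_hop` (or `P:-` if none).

Answer: P0:NH0 P1:NH2

Derivation:
Op 1: best P0=NH2 P1=-
Op 2: best P0=NH2 P1=NH0
Op 3: best P0=NH2 P1=NH0
Op 4: best P0=NH2 P1=NH0
Op 5: best P0=NH2 P1=-
Op 6: best P0=NH0 P1=-
Op 7: best P0=NH0 P1=-
Op 8: best P0=NH0 P1=NH2
Op 9: best P0=NH0 P1=NH2
Op 10: best P0=NH0 P1=NH2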